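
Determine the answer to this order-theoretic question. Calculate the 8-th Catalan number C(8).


C(n) = C(2n, n) / (n+1).
C(16, 8) = 12870
C(8) = 12870 / 9 = 1430


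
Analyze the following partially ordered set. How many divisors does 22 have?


Divisors of 22: [1, 2, 11, 22]
Count: 4


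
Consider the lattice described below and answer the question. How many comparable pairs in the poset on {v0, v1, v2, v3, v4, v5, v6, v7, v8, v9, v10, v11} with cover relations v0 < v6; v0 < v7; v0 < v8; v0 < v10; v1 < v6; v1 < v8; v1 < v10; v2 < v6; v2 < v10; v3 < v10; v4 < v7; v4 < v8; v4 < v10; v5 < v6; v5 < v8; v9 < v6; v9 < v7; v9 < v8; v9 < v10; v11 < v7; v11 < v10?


A comparable pair {a,b} has a < b or b < a in the order.
Count unordered pairs where one element is strictly below the other.
Examples: {v0,v6}, {v0,v7}, {v0,v8}, {v0,v10}, ...
Total comparable pairs: 21


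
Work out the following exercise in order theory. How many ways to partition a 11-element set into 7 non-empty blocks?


S(n,k) = k*S(n-1,k) + S(n-1,k-1).
S(10,7) = 5880, S(10,6) = 22827
S(11,7) = 7*5880 + 22827 = 41160 + 22827
S(11,7) = 63987


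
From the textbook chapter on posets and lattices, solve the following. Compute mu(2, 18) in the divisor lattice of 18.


In a divisor lattice, mu(a,b) = mu(b/a) where mu is the classical Mobius function.
b/a = 18/2 = 9
Prime factorization of 9: primes [3]
9 is not squarefree, so mu(9) = 0


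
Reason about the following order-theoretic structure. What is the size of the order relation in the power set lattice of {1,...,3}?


The order relation is {(a,b) : a <= b}, reflexive so it includes (a,a).
Examples: ({},{}), ({},{1,2}), ({},{1,2,3}), ({},{1,3}), ({},{1}), ...
Total ordered pairs: 27


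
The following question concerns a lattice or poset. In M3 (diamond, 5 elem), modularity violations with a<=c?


Modular law: if a <= c then a v (b ^ c) = (a v b) ^ c.
Check all triples (a,b,c) with a <= c among 5 elements.
This lattice is modular (diamonds M_m and their chain-products are modular).
Total violating triples: 0


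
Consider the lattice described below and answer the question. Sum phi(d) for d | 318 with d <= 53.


Divisors of 318 up to 53: [1, 2, 3, 6, 53]
phi values: [1, 1, 2, 2, 52]
Sum = 58


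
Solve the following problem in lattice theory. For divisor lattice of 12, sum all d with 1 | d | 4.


Interval [1,4] in divisors of 12: [1, 2, 4]
Sum = 7


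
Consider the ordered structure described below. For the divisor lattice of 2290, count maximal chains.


A maximal chain goes from the minimum element to a maximal element via cover relations.
Counting all min-to-max paths in the cover graph.
Total maximal chains: 6


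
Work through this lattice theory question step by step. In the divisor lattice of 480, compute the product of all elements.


Divisors of 480: [1, 2, 3, 4, 5, 6, 8, 10, 12, 15, 16, 20, 24, 30, 32, 40, 48, 60, 80, 96, 120, 160, 240, 480]
Product = n^(d(n)/2) = 480^(24/2)
Product = 149587343098087735296000000000000


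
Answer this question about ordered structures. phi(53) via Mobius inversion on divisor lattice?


phi(n) = n * prod_{p|n} (1 - 1/p).
Prime divisors of 53: [53]
phi(53) = 53 * (1 - 1/53)
phi(53) = 52


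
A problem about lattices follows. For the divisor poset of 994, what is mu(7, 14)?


In a divisor lattice, mu(a,b) = mu(b/a) where mu is the classical Mobius function.
b/a = 14/7 = 2
Prime factorization of 2: primes [2]
2 is squarefree with 1 prime factor(s), so mu(2) = (-1)^1 = -1


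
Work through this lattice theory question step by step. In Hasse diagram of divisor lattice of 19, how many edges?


A cover relation a -< b holds when a < b with no c strictly between.
Cover relations:
  1 -< 19
Total: 1


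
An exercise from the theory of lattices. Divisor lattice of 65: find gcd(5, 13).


In a divisor lattice, meet = gcd (greatest common divisor).
By Euclidean algorithm or factoring: gcd(5,13) = 1


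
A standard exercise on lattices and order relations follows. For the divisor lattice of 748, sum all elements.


sigma(n) = sum of divisors.
Divisors of 748: [1, 2, 4, 11, 17, 22, 34, 44, 68, 187, 374, 748]
Sum = 1512


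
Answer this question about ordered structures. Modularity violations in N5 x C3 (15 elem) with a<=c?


Modular law: if a <= c then a v (b ^ c) = (a v b) ^ c.
Check all triples (a,b,c) with a <= c among 15 elements.
  e.g. a=(a,0), b=(c,0), c=(b,0): lhs=(a,0) != rhs=(b,0)
  e.g. a=(a,0), b=(c,1), c=(b,0): lhs=(a,0) != rhs=(b,0)
Total violating triples: 18


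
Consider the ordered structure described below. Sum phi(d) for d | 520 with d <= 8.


Divisors of 520 up to 8: [1, 2, 4, 5, 8]
phi values: [1, 1, 2, 4, 4]
Sum = 12


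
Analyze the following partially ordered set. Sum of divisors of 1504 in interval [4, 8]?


Interval [4,8] in divisors of 1504: [4, 8]
Sum = 12


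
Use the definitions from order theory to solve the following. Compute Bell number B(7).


B(n) = number of set partitions of an n-element set.
B(n) satisfies the recurrence: B(n+1) = sum_k C(n,k)*B(k).
B(7) = 877


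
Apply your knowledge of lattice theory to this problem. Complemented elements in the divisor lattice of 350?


An element a is complemented if some b has a meet b = bottom, a join b = top.
a is complemented iff gcd(a, n/a)=1, i.e. a is a unitary divisor of 350.
Complemented elements: 1, 2, 7, 14, 25, 50, ... (2 more)
Count: 8


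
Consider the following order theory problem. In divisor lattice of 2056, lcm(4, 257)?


Join=lcm.
gcd(4,257)=1
lcm=1028


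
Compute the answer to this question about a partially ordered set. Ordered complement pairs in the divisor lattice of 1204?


Complement pair (a,b): a meet b = bottom, a join b = top.
Here: gcd(a,b)=1 and lcm(a,b)=1204, i.e. a*b=1204 with a,b coprime.
Pairs found: (1,1204), (4,301), (7,172), (28,43), ... (4 more)
Total ordered pairs: 8


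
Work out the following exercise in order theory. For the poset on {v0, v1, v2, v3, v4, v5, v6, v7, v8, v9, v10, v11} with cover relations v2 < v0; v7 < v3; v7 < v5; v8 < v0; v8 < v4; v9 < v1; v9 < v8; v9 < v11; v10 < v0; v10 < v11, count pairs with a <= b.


The order relation is {(a,b) : a <= b}, reflexive so it includes (a,a).
Examples: (v0,v0), (v1,v1), (v10,v0), (v10,v10), (v10,v11), ...
Total ordered pairs: 24


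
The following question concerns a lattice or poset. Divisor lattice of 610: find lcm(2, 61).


In a divisor lattice, join = lcm (least common multiple).
gcd(2,61) = 1
lcm(2,61) = 2*61/gcd = 122/1 = 122


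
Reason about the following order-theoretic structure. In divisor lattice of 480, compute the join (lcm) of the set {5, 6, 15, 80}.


In a divisor lattice, join = lcm (least common multiple).
Compute lcm iteratively: start with first element, then lcm(current, next).
Elements: [5, 6, 15, 80]
lcm(5,6) = 30
lcm(30,15) = 30
lcm(30,80) = 240
Final lcm = 240


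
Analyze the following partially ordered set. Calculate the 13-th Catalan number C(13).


C(n) = C(2n, n) / (n+1).
C(26, 13) = 10400600
C(13) = 10400600 / 14 = 742900


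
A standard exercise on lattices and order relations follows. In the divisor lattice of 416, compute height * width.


Height = length of longest chain minus 1; width = size of largest antichain.
A maximum chain: 1 | 13 | 26 | 52 | 104 | 208 | 416  (height 6).
A maximum antichain: {2, 13}  (width 2).
Product = 6 * 2 = 12


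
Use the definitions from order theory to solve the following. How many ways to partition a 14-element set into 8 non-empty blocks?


S(n,k) = k*S(n-1,k) + S(n-1,k-1).
S(13,8) = 1899612, S(13,7) = 5715424
S(14,8) = 8*1899612 + 5715424 = 15196896 + 5715424
S(14,8) = 20912320


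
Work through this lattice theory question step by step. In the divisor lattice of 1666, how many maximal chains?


A maximal chain goes from the minimum element to a maximal element via cover relations.
Counting all min-to-max paths in the cover graph.
Total maximal chains: 12


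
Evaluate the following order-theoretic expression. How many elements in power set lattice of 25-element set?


Power set = 2^n.
2^25 = 33554432


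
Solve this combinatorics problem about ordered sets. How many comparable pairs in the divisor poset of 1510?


A comparable pair {a,b} has a < b or b < a in the order.
Count unordered pairs where one element is strictly below the other.
Examples: {1,2}, {1,5}, {1,10}, {1,151}, ...
Total comparable pairs: 19


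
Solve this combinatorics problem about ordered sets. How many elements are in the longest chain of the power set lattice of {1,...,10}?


A chain is a totally ordered subset; we count the number of elements in a maximum chain.
Compute, for each element x, the size of the longest chain ending at x:
  {}: 1
  {1}: 2
  {2}: 2
  {3}: 2
  {4}: 2
  {5}: 2
  ...
A maximum chain: {} < {1} < {1,2} < {1,2,3} < {1,2,3,4} < {1,2,3,4,5} < {1,2,3,4,5,6} < {1,2,3,4,5,6,7} < {1,2,3,4,5,6,7,8} < {1,2,3,4,5,6,7,8,9} < {1,2,3,4,5,6,7,8,9,10}
Number of elements in the longest chain: 11


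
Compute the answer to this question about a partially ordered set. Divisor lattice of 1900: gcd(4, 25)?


Meet=gcd.
gcd(4,25)=1


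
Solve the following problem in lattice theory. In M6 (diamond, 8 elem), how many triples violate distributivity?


Distributive law: a ^ (b v c) = (a ^ b) v (a ^ c).
Check all 8^3 = 512 ordered triples (a,b,c).
  e.g. a=a1, b=a2, c=a3: lhs=a1 != rhs=0
  e.g. a=a1, b=a2, c=a4: lhs=a1 != rhs=0
Total violating triples: 120


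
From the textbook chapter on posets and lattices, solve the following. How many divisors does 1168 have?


Divisors of 1168: [1, 2, 4, 8, 16, 73, 146, 292, 584, 1168]
Count: 10


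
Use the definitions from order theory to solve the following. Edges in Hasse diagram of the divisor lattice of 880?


A cover relation a -< b holds when a < b with no c strictly between.
Cover relations:
  1 -< 2
  1 -< 5
  1 -< 11
  2 -< 4
  2 -< 10
  2 -< 22
  4 -< 8
  4 -< 20
  ...28 more
Total: 36


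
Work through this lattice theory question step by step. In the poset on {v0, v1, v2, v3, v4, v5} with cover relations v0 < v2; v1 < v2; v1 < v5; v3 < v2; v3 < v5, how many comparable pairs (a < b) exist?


A comparable pair {a,b} has a < b or b < a in the order.
Count unordered pairs where one element is strictly below the other.
Examples: {v0,v2}, {v1,v2}, {v1,v5}, {v2,v3}, ...
Total comparable pairs: 5


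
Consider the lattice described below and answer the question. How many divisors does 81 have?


Divisors of 81: [1, 3, 9, 27, 81]
Count: 5


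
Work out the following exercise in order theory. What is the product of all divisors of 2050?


Divisors of 2050: [1, 2, 5, 10, 25, 41, 50, 82, 205, 410, 1025, 2050]
Product = n^(d(n)/2) = 2050^(12/2)
Product = 74220378765625000000


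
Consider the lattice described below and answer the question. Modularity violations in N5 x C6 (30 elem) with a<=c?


Modular law: if a <= c then a v (b ^ c) = (a v b) ^ c.
Check all triples (a,b,c) with a <= c among 30 elements.
  e.g. a=(a,0), b=(c,0), c=(b,0): lhs=(a,0) != rhs=(b,0)
  e.g. a=(a,0), b=(c,1), c=(b,0): lhs=(a,0) != rhs=(b,0)
Total violating triples: 126


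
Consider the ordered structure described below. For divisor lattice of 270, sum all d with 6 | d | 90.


Interval [6,90] in divisors of 270: [6, 18, 30, 90]
Sum = 144


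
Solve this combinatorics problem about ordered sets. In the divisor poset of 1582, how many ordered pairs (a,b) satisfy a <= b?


The order relation is {(a,b) : a <= b}, reflexive so it includes (a,a).
Examples: (1,1), (1,113), (1,14), (1,1582), (1,2), ...
Total ordered pairs: 27


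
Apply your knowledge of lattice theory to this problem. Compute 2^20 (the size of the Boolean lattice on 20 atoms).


Power set = 2^n.
2^20 = 1048576


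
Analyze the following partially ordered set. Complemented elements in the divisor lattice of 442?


An element a is complemented if some b has a meet b = bottom, a join b = top.
a is complemented iff gcd(a, n/a)=1, i.e. a is a unitary divisor of 442.
Complemented elements: 1, 2, 13, 17, 26, 34, ... (2 more)
Count: 8


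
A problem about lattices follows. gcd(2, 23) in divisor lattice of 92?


Meet=gcd.
gcd(2,23)=1


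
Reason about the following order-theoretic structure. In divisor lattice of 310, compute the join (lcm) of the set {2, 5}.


In a divisor lattice, join = lcm (least common multiple).
Compute lcm iteratively: start with first element, then lcm(current, next).
Elements: [2, 5]
lcm(2,5) = 10
Final lcm = 10


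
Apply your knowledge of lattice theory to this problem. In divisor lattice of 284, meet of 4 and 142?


In a divisor lattice, meet = gcd (greatest common divisor).
By Euclidean algorithm or factoring: gcd(4,142) = 2


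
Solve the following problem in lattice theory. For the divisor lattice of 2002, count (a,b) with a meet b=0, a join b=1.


Complement pair (a,b): a meet b = bottom, a join b = top.
Here: gcd(a,b)=1 and lcm(a,b)=2002, i.e. a*b=2002 with a,b coprime.
Pairs found: (1,2002), (2,1001), (7,286), (11,182), ... (12 more)
Total ordered pairs: 16


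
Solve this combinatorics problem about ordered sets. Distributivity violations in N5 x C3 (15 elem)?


Distributive law: a ^ (b v c) = (a ^ b) v (a ^ c).
Check all 15^3 = 3375 ordered triples (a,b,c).
  e.g. a=(b,0), b=(a,0), c=(c,0): lhs=(b,0) != rhs=(a,0)
  e.g. a=(b,0), b=(a,0), c=(c,1): lhs=(b,0) != rhs=(a,0)
Total violating triples: 54


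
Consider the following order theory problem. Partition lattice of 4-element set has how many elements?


B(n) = number of set partitions of an n-element set.
B(n) satisfies the recurrence: B(n+1) = sum_k C(n,k)*B(k).
B(4) = 15


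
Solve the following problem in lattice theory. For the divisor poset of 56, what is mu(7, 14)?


In a divisor lattice, mu(a,b) = mu(b/a) where mu is the classical Mobius function.
b/a = 14/7 = 2
Prime factorization of 2: primes [2]
2 is squarefree with 1 prime factor(s), so mu(2) = (-1)^1 = -1


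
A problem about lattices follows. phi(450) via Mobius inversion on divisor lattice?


phi(n) = n * prod_{p|n} (1 - 1/p).
Prime divisors of 450: [2, 3, 5]
phi(450) = 450 * (1 - 1/2) * (1 - 1/3) * (1 - 1/5)
phi(450) = 120


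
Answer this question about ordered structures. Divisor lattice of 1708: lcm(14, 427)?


Join=lcm.
gcd(14,427)=7
lcm=854


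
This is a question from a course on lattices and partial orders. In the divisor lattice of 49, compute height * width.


Height = length of longest chain minus 1; width = size of largest antichain.
A maximum chain: 1 | 7 | 49  (height 2).
A maximum antichain: {1}  (width 1).
Product = 2 * 1 = 2


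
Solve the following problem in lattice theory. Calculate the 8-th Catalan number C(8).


C(n) = C(2n, n) / (n+1).
C(16, 8) = 12870
C(8) = 12870 / 9 = 1430


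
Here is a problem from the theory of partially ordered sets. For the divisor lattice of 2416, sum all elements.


sigma(n) = sum of divisors.
Divisors of 2416: [1, 2, 4, 8, 16, 151, 302, 604, 1208, 2416]
Sum = 4712


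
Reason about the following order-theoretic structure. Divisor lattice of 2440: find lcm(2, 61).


In a divisor lattice, join = lcm (least common multiple).
gcd(2,61) = 1
lcm(2,61) = 2*61/gcd = 122/1 = 122


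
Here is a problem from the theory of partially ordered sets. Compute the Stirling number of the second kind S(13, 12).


S(n,k) = k*S(n-1,k) + S(n-1,k-1).
S(12,12) = 1, S(12,11) = 66
S(13,12) = 12*1 + 66 = 12 + 66
S(13,12) = 78


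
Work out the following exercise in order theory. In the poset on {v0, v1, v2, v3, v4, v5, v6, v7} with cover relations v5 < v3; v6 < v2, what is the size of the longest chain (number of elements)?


A chain is a totally ordered subset; we count the number of elements in a maximum chain.
Compute, for each element x, the size of the longest chain ending at x:
  v0: 1
  v1: 1
  v4: 1
  v5: 1
  v6: 1
  v7: 1
  ...
A maximum chain: v6 < v2
Number of elements in the longest chain: 2


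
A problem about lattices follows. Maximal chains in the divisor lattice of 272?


A maximal chain goes from the minimum element to a maximal element via cover relations.
Counting all min-to-max paths in the cover graph.
Total maximal chains: 5


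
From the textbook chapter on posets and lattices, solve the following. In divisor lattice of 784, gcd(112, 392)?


Meet=gcd.
gcd(112,392)=56


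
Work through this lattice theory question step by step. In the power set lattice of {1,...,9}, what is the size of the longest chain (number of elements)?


A chain is a totally ordered subset; we count the number of elements in a maximum chain.
Compute, for each element x, the size of the longest chain ending at x:
  {}: 1
  {1}: 2
  {2}: 2
  {3}: 2
  {4}: 2
  {5}: 2
  ...
A maximum chain: {} < {1} < {1,2} < {1,2,3} < {1,2,3,4} < {1,2,3,4,5} < {1,2,3,4,5,6} < {1,2,3,4,5,6,7} < {1,2,3,4,5,6,7,8} < {1,2,3,4,5,6,7,8,9}
Number of elements in the longest chain: 10


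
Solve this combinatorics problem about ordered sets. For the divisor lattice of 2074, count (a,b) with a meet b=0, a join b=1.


Complement pair (a,b): a meet b = bottom, a join b = top.
Here: gcd(a,b)=1 and lcm(a,b)=2074, i.e. a*b=2074 with a,b coprime.
Pairs found: (1,2074), (2,1037), (17,122), (34,61), ... (4 more)
Total ordered pairs: 8


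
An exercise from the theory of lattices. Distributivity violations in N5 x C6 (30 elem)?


Distributive law: a ^ (b v c) = (a ^ b) v (a ^ c).
Check all 30^3 = 27000 ordered triples (a,b,c).
  e.g. a=(b,0), b=(a,0), c=(c,0): lhs=(b,0) != rhs=(a,0)
  e.g. a=(b,0), b=(a,0), c=(c,1): lhs=(b,0) != rhs=(a,0)
Total violating triples: 432


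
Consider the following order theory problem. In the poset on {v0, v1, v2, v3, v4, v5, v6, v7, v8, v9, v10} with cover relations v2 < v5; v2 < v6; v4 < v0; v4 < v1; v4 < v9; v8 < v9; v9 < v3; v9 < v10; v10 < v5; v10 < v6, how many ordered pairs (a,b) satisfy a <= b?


The order relation is {(a,b) : a <= b}, reflexive so it includes (a,a).
Examples: (v0,v0), (v1,v1), (v10,v10), (v10,v5), (v10,v6), ...
Total ordered pairs: 31


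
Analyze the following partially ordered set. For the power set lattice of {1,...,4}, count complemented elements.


An element a is complemented if some b has a meet b = bottom, a join b = top.
every subset A has complement S\A, so all elements are complemented.
Complemented elements: {}, {1}, {2}, {3}, {4}, {1,2}, ... (10 more)
Count: 16


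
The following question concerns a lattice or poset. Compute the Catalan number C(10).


C(n) = C(2n, n) / (n+1).
C(20, 10) = 184756
C(10) = 184756 / 11 = 16796


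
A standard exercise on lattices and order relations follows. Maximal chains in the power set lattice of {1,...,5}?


A maximal chain goes from the minimum element to a maximal element via cover relations.
Counting all min-to-max paths in the cover graph.
Total maximal chains: 120


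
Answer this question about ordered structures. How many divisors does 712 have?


Divisors of 712: [1, 2, 4, 8, 89, 178, 356, 712]
Count: 8


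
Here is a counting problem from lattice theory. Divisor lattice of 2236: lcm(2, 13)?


Join=lcm.
gcd(2,13)=1
lcm=26


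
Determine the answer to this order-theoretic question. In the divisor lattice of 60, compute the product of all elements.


Divisors of 60: [1, 2, 3, 4, 5, 6, 10, 12, 15, 20, 30, 60]
Product = n^(d(n)/2) = 60^(12/2)
Product = 46656000000


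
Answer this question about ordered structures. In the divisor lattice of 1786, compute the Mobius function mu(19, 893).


In a divisor lattice, mu(a,b) = mu(b/a) where mu is the classical Mobius function.
b/a = 893/19 = 47
Prime factorization of 47: primes [47]
47 is squarefree with 1 prime factor(s), so mu(47) = (-1)^1 = -1


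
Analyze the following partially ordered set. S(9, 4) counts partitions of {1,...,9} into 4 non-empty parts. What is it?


S(n,k) = k*S(n-1,k) + S(n-1,k-1).
S(8,4) = 1701, S(8,3) = 966
S(9,4) = 4*1701 + 966 = 6804 + 966
S(9,4) = 7770


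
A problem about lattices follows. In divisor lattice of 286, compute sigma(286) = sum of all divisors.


sigma(n) = sum of divisors.
Divisors of 286: [1, 2, 11, 13, 22, 26, 143, 286]
Sum = 504


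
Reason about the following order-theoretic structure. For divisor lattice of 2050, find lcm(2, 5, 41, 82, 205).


In a divisor lattice, join = lcm (least common multiple).
Compute lcm iteratively: start with first element, then lcm(current, next).
Elements: [2, 5, 41, 82, 205]
lcm(2,5) = 10
lcm(10,41) = 410
lcm(410,82) = 410
lcm(410,205) = 410
Final lcm = 410


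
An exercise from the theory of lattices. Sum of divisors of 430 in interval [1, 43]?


Interval [1,43] in divisors of 430: [1, 43]
Sum = 44


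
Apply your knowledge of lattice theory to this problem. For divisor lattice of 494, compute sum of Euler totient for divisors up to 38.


Divisors of 494 up to 38: [1, 2, 13, 19, 26, 38]
phi values: [1, 1, 12, 18, 12, 18]
Sum = 62


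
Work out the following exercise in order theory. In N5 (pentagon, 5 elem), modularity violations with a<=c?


Modular law: if a <= c then a v (b ^ c) = (a v b) ^ c.
Check all triples (a,b,c) with a <= c among 5 elements.
  e.g. a=a, b=c, c=b: lhs=a != rhs=b
Total violating triples: 1


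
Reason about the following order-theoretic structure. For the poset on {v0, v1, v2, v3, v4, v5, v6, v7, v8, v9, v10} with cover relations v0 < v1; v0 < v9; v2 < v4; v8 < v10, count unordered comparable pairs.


A comparable pair {a,b} has a < b or b < a in the order.
Count unordered pairs where one element is strictly below the other.
Examples: {v0,v1}, {v0,v9}, {v2,v4}, {v8,v10}
Total comparable pairs: 4


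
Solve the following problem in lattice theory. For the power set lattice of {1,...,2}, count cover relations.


A cover relation a -< b holds when a < b with no c strictly between.
Cover relations:
  {} -< {1}
  {} -< {2}
  {1} -< {1,2}
  {2} -< {1,2}
Total: 4


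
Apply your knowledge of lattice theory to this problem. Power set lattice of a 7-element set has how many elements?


Power set = 2^n.
2^7 = 128


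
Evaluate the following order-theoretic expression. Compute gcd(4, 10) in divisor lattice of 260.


In a divisor lattice, meet = gcd (greatest common divisor).
By Euclidean algorithm or factoring: gcd(4,10) = 2


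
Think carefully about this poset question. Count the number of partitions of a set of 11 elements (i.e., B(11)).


B(n) = number of set partitions of an n-element set.
B(n) satisfies the recurrence: B(n+1) = sum_k C(n,k)*B(k).
B(11) = 678570


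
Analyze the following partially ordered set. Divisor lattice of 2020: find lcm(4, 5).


In a divisor lattice, join = lcm (least common multiple).
gcd(4,5) = 1
lcm(4,5) = 4*5/gcd = 20/1 = 20


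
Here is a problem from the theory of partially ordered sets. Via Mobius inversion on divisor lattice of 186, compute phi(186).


phi(n) = n * prod_{p|n} (1 - 1/p).
Prime divisors of 186: [2, 3, 31]
phi(186) = 186 * (1 - 1/2) * (1 - 1/3) * (1 - 1/31)
phi(186) = 60


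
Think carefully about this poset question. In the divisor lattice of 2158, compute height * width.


Height = length of longest chain minus 1; width = size of largest antichain.
A maximum chain: 1 | 83 | 1079 | 2158  (height 3).
A maximum antichain: {2, 13, 83}  (width 3).
Product = 3 * 3 = 9


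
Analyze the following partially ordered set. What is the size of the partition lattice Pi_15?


B(n) = number of set partitions of an n-element set.
B(n) satisfies the recurrence: B(n+1) = sum_k C(n,k)*B(k).
B(15) = 1382958545


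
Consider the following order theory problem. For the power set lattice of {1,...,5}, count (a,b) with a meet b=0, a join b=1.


Complement pair (a,b): a meet b = bottom, a join b = top.
Here: A intersect B = {} and A union B = {1,...,5}.
Pairs found: ({},{1,2,3,4,5}), ({1},{2,3,4,5}), ({2},{1,3,4,5}), ({3},{1,2,4,5}), ... (28 more)
Total ordered pairs: 32


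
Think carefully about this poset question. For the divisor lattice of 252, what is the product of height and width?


Height = length of longest chain minus 1; width = size of largest antichain.
A maximum chain: 1 | 7 | 21 | 63 | 126 | 252  (height 5).
A maximum antichain: {4, 6, 9, 14, 21}  (width 5).
Product = 5 * 5 = 25


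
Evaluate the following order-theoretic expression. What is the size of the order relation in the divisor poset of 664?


The order relation is {(a,b) : a <= b}, reflexive so it includes (a,a).
Examples: (1,1), (1,166), (1,2), (1,332), (1,4), ...
Total ordered pairs: 30


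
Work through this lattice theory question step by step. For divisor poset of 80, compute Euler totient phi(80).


phi(n) = n * prod_{p|n} (1 - 1/p).
Prime divisors of 80: [2, 5]
phi(80) = 80 * (1 - 1/2) * (1 - 1/5)
phi(80) = 32


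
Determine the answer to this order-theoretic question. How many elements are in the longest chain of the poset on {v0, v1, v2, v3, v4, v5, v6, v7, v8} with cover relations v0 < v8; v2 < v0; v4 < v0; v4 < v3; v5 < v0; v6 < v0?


A chain is a totally ordered subset; we count the number of elements in a maximum chain.
Compute, for each element x, the size of the longest chain ending at x:
  v1: 1
  v2: 1
  v4: 1
  v5: 1
  v6: 1
  v7: 1
  ...
A maximum chain: v2 < v0 < v8
Number of elements in the longest chain: 3


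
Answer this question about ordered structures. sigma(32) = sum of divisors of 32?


sigma(n) = sum of divisors.
Divisors of 32: [1, 2, 4, 8, 16, 32]
Sum = 63


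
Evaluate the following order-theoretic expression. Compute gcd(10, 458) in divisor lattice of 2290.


In a divisor lattice, meet = gcd (greatest common divisor).
By Euclidean algorithm or factoring: gcd(10,458) = 2


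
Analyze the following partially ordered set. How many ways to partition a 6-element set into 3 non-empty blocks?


S(n,k) = k*S(n-1,k) + S(n-1,k-1).
S(5,3) = 25, S(5,2) = 15
S(6,3) = 3*25 + 15 = 75 + 15
S(6,3) = 90


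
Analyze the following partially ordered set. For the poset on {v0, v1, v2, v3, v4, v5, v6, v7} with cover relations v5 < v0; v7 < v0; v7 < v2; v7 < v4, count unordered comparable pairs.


A comparable pair {a,b} has a < b or b < a in the order.
Count unordered pairs where one element is strictly below the other.
Examples: {v0,v5}, {v0,v7}, {v2,v7}, {v4,v7}
Total comparable pairs: 4


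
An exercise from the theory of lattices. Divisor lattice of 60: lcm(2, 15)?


Join=lcm.
gcd(2,15)=1
lcm=30


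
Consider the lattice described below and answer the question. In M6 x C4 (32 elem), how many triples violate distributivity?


Distributive law: a ^ (b v c) = (a ^ b) v (a ^ c).
Check all 32^3 = 32768 ordered triples (a,b,c).
  e.g. a=(a1,0), b=(a2,0), c=(a3,0): lhs=(a1,0) != rhs=(0,0)
  e.g. a=(a1,0), b=(a2,0), c=(a3,1): lhs=(a1,0) != rhs=(0,0)
Total violating triples: 7680


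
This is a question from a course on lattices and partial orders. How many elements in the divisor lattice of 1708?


Divisors of 1708: [1, 2, 4, 7, 14, 28, 61, 122, 244, 427, 854, 1708]
Count: 12


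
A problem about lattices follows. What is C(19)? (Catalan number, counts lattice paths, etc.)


C(n) = C(2n, n) / (n+1).
C(38, 19) = 35345263800
C(19) = 35345263800 / 20 = 1767263190


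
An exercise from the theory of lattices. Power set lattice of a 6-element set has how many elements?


Power set = 2^n.
2^6 = 64


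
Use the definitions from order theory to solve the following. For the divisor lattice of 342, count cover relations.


A cover relation a -< b holds when a < b with no c strictly between.
Cover relations:
  1 -< 2
  1 -< 3
  1 -< 19
  2 -< 6
  2 -< 38
  3 -< 6
  3 -< 9
  3 -< 57
  ...12 more
Total: 20


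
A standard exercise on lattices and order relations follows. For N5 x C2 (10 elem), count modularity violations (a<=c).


Modular law: if a <= c then a v (b ^ c) = (a v b) ^ c.
Check all triples (a,b,c) with a <= c among 10 elements.
  e.g. a=(a,0), b=(c,0), c=(b,0): lhs=(a,0) != rhs=(b,0)
  e.g. a=(a,0), b=(c,1), c=(b,0): lhs=(a,0) != rhs=(b,0)
Total violating triples: 6


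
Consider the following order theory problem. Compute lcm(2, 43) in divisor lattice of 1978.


In a divisor lattice, join = lcm (least common multiple).
gcd(2,43) = 1
lcm(2,43) = 2*43/gcd = 86/1 = 86


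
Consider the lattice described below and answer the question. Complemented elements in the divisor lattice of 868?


An element a is complemented if some b has a meet b = bottom, a join b = top.
a is complemented iff gcd(a, n/a)=1, i.e. a is a unitary divisor of 868.
Complemented elements: 1, 4, 7, 28, 31, 124, ... (2 more)
Count: 8


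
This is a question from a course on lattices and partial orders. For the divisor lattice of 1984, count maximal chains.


A maximal chain goes from the minimum element to a maximal element via cover relations.
Counting all min-to-max paths in the cover graph.
Total maximal chains: 7


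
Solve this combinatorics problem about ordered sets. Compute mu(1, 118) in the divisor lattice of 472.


In a divisor lattice, mu(a,b) = mu(b/a) where mu is the classical Mobius function.
b/a = 118/1 = 118
Prime factorization of 118: primes [2, 59]
118 is squarefree with 2 prime factor(s), so mu(118) = (-1)^2 = 1


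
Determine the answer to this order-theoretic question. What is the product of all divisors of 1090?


Divisors of 1090: [1, 2, 5, 10, 109, 218, 545, 1090]
Product = n^(d(n)/2) = 1090^(8/2)
Product = 1411581610000


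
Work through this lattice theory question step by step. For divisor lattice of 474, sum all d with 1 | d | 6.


Interval [1,6] in divisors of 474: [1, 2, 3, 6]
Sum = 12


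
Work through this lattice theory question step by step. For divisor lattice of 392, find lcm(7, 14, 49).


In a divisor lattice, join = lcm (least common multiple).
Compute lcm iteratively: start with first element, then lcm(current, next).
Elements: [7, 14, 49]
lcm(7,14) = 14
lcm(14,49) = 98
Final lcm = 98


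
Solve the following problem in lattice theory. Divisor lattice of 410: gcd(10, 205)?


Meet=gcd.
gcd(10,205)=5


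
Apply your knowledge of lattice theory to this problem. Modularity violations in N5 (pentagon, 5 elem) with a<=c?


Modular law: if a <= c then a v (b ^ c) = (a v b) ^ c.
Check all triples (a,b,c) with a <= c among 5 elements.
  e.g. a=a, b=c, c=b: lhs=a != rhs=b
Total violating triples: 1


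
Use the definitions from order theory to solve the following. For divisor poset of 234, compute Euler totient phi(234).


phi(n) = n * prod_{p|n} (1 - 1/p).
Prime divisors of 234: [2, 3, 13]
phi(234) = 234 * (1 - 1/2) * (1 - 1/3) * (1 - 1/13)
phi(234) = 72


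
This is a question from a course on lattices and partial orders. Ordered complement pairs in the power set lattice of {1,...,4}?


Complement pair (a,b): a meet b = bottom, a join b = top.
Here: A intersect B = {} and A union B = {1,...,4}.
Pairs found: ({},{1,2,3,4}), ({1},{2,3,4}), ({2},{1,3,4}), ({3},{1,2,4}), ... (12 more)
Total ordered pairs: 16


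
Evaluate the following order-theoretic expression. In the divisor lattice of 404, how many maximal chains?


A maximal chain goes from the minimum element to a maximal element via cover relations.
Counting all min-to-max paths in the cover graph.
Total maximal chains: 3


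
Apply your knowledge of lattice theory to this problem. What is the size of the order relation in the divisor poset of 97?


The order relation is {(a,b) : a <= b}, reflexive so it includes (a,a).
Examples: (1,1), (1,97), (97,97)
Total ordered pairs: 3


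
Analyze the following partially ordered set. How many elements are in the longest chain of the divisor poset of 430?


A chain is a totally ordered subset; we count the number of elements in a maximum chain.
Compute, for each element x, the size of the longest chain ending at x:
  1: 1
  2: 2
  5: 2
  43: 2
  10: 3
  86: 3
  ...
A maximum chain: 1 < 2 < 10 < 430
Number of elements in the longest chain: 4


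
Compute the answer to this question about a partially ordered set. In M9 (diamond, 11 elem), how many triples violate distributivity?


Distributive law: a ^ (b v c) = (a ^ b) v (a ^ c).
Check all 11^3 = 1331 ordered triples (a,b,c).
  e.g. a=a1, b=a2, c=a3: lhs=a1 != rhs=0
  e.g. a=a1, b=a2, c=a4: lhs=a1 != rhs=0
Total violating triples: 504


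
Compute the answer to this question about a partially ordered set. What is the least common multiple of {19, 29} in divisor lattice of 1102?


In a divisor lattice, join = lcm (least common multiple).
Compute lcm iteratively: start with first element, then lcm(current, next).
Elements: [19, 29]
lcm(19,29) = 551
Final lcm = 551


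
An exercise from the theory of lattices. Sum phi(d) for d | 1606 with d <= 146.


Divisors of 1606 up to 146: [1, 2, 11, 22, 73, 146]
phi values: [1, 1, 10, 10, 72, 72]
Sum = 166


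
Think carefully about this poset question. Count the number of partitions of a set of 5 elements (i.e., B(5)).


B(n) = number of set partitions of an n-element set.
B(n) satisfies the recurrence: B(n+1) = sum_k C(n,k)*B(k).
B(5) = 52


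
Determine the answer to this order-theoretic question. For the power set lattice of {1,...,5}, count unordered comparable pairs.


A comparable pair {a,b} has a < b or b < a in the order.
Count unordered pairs where one element is strictly below the other.
Examples: {{},{1}}, {{},{2}}, {{},{3}}, {{},{4}}, ...
Total comparable pairs: 211


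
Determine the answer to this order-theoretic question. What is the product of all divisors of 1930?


Divisors of 1930: [1, 2, 5, 10, 193, 386, 965, 1930]
Product = n^(d(n)/2) = 1930^(8/2)
Product = 13874880010000


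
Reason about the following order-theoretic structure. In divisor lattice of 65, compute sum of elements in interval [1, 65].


Interval [1,65] in divisors of 65: [1, 5, 13, 65]
Sum = 84


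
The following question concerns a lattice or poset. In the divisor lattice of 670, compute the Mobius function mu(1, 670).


In a divisor lattice, mu(a,b) = mu(b/a) where mu is the classical Mobius function.
b/a = 670/1 = 670
Prime factorization of 670: primes [2, 5, 67]
670 is squarefree with 3 prime factor(s), so mu(670) = (-1)^3 = -1


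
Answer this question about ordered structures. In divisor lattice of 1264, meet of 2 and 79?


In a divisor lattice, meet = gcd (greatest common divisor).
By Euclidean algorithm or factoring: gcd(2,79) = 1


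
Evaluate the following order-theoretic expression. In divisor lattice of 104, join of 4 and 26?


In a divisor lattice, join = lcm (least common multiple).
gcd(4,26) = 2
lcm(4,26) = 4*26/gcd = 104/2 = 52


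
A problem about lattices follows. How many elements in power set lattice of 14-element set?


Power set = 2^n.
2^14 = 16384


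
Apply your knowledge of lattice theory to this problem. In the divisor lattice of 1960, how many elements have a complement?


An element a is complemented if some b has a meet b = bottom, a join b = top.
a is complemented iff gcd(a, n/a)=1, i.e. a is a unitary divisor of 1960.
Complemented elements: 1, 5, 8, 40, 49, 245, ... (2 more)
Count: 8


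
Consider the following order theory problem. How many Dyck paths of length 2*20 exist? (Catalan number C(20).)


C(n) = C(2n, n) / (n+1).
C(40, 20) = 137846528820
C(20) = 137846528820 / 21 = 6564120420


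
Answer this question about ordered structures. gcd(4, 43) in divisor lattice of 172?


Meet=gcd.
gcd(4,43)=1


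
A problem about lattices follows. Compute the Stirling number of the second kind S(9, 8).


S(n,k) = k*S(n-1,k) + S(n-1,k-1).
S(8,8) = 1, S(8,7) = 28
S(9,8) = 8*1 + 28 = 8 + 28
S(9,8) = 36


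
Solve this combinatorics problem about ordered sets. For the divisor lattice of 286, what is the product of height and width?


Height = length of longest chain minus 1; width = size of largest antichain.
A maximum chain: 1 | 13 | 143 | 286  (height 3).
A maximum antichain: {2, 11, 13}  (width 3).
Product = 3 * 3 = 9


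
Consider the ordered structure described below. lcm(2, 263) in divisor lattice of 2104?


Join=lcm.
gcd(2,263)=1
lcm=526


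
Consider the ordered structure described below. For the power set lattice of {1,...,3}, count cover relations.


A cover relation a -< b holds when a < b with no c strictly between.
Cover relations:
  {} -< {1}
  {} -< {2}
  {} -< {3}
  {1} -< {1,2}
  {1} -< {1,3}
  {2} -< {1,2}
  {2} -< {2,3}
  {3} -< {1,3}
  ...4 more
Total: 12


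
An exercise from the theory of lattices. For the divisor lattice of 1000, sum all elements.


sigma(n) = sum of divisors.
Divisors of 1000: [1, 2, 4, 5, 8, 10, 20, 25, 40, 50, 100, 125, 200, 250, 500, 1000]
Sum = 2340


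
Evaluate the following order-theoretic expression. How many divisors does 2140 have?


Divisors of 2140: [1, 2, 4, 5, 10, 20, 107, 214, 428, 535, 1070, 2140]
Count: 12


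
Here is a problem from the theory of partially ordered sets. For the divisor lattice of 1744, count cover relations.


A cover relation a -< b holds when a < b with no c strictly between.
Cover relations:
  1 -< 2
  1 -< 109
  2 -< 4
  2 -< 218
  4 -< 8
  4 -< 436
  8 -< 16
  8 -< 872
  ...5 more
Total: 13


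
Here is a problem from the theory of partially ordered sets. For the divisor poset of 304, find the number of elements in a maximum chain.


A chain is a totally ordered subset; we count the number of elements in a maximum chain.
Compute, for each element x, the size of the longest chain ending at x:
  1: 1
  2: 2
  19: 2
  4: 3
  8: 4
  38: 3
  ...
A maximum chain: 1 < 2 < 4 < 8 < 16 < 304
Number of elements in the longest chain: 6


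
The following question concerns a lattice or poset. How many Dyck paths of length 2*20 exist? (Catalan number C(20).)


C(n) = C(2n, n) / (n+1).
C(40, 20) = 137846528820
C(20) = 137846528820 / 21 = 6564120420


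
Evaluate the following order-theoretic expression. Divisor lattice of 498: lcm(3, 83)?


Join=lcm.
gcd(3,83)=1
lcm=249


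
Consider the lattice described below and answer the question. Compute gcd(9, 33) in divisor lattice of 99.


In a divisor lattice, meet = gcd (greatest common divisor).
By Euclidean algorithm or factoring: gcd(9,33) = 3


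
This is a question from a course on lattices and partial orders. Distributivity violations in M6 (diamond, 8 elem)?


Distributive law: a ^ (b v c) = (a ^ b) v (a ^ c).
Check all 8^3 = 512 ordered triples (a,b,c).
  e.g. a=a1, b=a2, c=a3: lhs=a1 != rhs=0
  e.g. a=a1, b=a2, c=a4: lhs=a1 != rhs=0
Total violating triples: 120


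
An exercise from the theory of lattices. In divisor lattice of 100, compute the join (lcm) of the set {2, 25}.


In a divisor lattice, join = lcm (least common multiple).
Compute lcm iteratively: start with first element, then lcm(current, next).
Elements: [2, 25]
lcm(2,25) = 50
Final lcm = 50


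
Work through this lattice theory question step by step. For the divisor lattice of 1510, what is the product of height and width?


Height = length of longest chain minus 1; width = size of largest antichain.
A maximum chain: 1 | 151 | 755 | 1510  (height 3).
A maximum antichain: {2, 5, 151}  (width 3).
Product = 3 * 3 = 9


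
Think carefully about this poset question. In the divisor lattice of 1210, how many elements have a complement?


An element a is complemented if some b has a meet b = bottom, a join b = top.
a is complemented iff gcd(a, n/a)=1, i.e. a is a unitary divisor of 1210.
Complemented elements: 1, 2, 5, 10, 121, 242, ... (2 more)
Count: 8


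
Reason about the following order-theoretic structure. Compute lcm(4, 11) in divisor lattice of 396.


In a divisor lattice, join = lcm (least common multiple).
gcd(4,11) = 1
lcm(4,11) = 4*11/gcd = 44/1 = 44
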